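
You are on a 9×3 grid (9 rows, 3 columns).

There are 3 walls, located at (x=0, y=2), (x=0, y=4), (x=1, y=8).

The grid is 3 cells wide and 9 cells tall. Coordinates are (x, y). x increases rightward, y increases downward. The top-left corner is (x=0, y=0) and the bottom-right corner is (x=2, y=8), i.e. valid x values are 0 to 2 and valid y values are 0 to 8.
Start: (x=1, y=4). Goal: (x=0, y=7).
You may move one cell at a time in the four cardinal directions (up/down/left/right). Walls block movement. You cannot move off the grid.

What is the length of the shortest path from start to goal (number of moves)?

BFS from (x=1, y=4) until reaching (x=0, y=7):
  Distance 0: (x=1, y=4)
  Distance 1: (x=1, y=3), (x=2, y=4), (x=1, y=5)
  Distance 2: (x=1, y=2), (x=0, y=3), (x=2, y=3), (x=0, y=5), (x=2, y=5), (x=1, y=6)
  Distance 3: (x=1, y=1), (x=2, y=2), (x=0, y=6), (x=2, y=6), (x=1, y=7)
  Distance 4: (x=1, y=0), (x=0, y=1), (x=2, y=1), (x=0, y=7), (x=2, y=7)  <- goal reached here
One shortest path (4 moves): (x=1, y=4) -> (x=1, y=5) -> (x=0, y=5) -> (x=0, y=6) -> (x=0, y=7)

Answer: Shortest path length: 4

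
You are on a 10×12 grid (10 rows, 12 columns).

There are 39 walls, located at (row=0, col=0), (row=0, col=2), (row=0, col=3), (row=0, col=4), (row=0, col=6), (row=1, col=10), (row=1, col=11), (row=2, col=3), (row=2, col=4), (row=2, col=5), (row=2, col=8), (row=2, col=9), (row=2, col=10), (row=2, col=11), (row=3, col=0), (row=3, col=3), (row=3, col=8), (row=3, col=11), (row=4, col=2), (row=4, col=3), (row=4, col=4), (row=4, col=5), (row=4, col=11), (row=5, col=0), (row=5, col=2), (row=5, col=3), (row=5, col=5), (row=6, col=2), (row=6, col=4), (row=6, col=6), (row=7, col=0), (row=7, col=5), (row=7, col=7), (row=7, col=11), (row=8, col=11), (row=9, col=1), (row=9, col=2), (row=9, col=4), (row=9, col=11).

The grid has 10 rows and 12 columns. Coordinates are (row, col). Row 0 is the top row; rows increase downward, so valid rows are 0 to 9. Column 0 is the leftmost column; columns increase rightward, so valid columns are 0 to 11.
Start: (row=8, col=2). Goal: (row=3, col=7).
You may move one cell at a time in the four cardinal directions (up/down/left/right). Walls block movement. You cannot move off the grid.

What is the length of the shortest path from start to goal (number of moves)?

BFS from (row=8, col=2) until reaching (row=3, col=7):
  Distance 0: (row=8, col=2)
  Distance 1: (row=7, col=2), (row=8, col=1), (row=8, col=3)
  Distance 2: (row=7, col=1), (row=7, col=3), (row=8, col=0), (row=8, col=4), (row=9, col=3)
  Distance 3: (row=6, col=1), (row=6, col=3), (row=7, col=4), (row=8, col=5), (row=9, col=0)
  Distance 4: (row=5, col=1), (row=6, col=0), (row=8, col=6), (row=9, col=5)
  Distance 5: (row=4, col=1), (row=7, col=6), (row=8, col=7), (row=9, col=6)
  Distance 6: (row=3, col=1), (row=4, col=0), (row=8, col=8), (row=9, col=7)
  Distance 7: (row=2, col=1), (row=3, col=2), (row=7, col=8), (row=8, col=9), (row=9, col=8)
  Distance 8: (row=1, col=1), (row=2, col=0), (row=2, col=2), (row=6, col=8), (row=7, col=9), (row=8, col=10), (row=9, col=9)
  Distance 9: (row=0, col=1), (row=1, col=0), (row=1, col=2), (row=5, col=8), (row=6, col=7), (row=6, col=9), (row=7, col=10), (row=9, col=10)
  Distance 10: (row=1, col=3), (row=4, col=8), (row=5, col=7), (row=5, col=9), (row=6, col=10)
  Distance 11: (row=1, col=4), (row=4, col=7), (row=4, col=9), (row=5, col=6), (row=5, col=10), (row=6, col=11)
  Distance 12: (row=1, col=5), (row=3, col=7), (row=3, col=9), (row=4, col=6), (row=4, col=10), (row=5, col=11)  <- goal reached here
One shortest path (12 moves): (row=8, col=2) -> (row=8, col=3) -> (row=8, col=4) -> (row=8, col=5) -> (row=8, col=6) -> (row=8, col=7) -> (row=8, col=8) -> (row=7, col=8) -> (row=6, col=8) -> (row=6, col=7) -> (row=5, col=7) -> (row=4, col=7) -> (row=3, col=7)

Answer: Shortest path length: 12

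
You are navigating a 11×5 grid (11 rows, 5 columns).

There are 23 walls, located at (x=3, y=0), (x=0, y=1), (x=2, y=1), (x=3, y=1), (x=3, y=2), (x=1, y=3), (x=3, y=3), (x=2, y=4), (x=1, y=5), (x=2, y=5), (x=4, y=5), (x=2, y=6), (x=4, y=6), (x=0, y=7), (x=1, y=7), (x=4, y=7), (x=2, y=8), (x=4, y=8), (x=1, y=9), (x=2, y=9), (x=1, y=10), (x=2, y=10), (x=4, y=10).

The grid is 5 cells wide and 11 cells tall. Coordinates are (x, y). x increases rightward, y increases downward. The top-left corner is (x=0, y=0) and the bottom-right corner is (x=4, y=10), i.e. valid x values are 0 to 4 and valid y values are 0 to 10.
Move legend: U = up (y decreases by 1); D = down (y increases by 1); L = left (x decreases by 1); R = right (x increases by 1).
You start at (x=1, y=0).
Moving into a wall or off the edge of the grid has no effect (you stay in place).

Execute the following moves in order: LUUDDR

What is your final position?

Start: (x=1, y=0)
  L (left): (x=1, y=0) -> (x=0, y=0)
  U (up): blocked, stay at (x=0, y=0)
  U (up): blocked, stay at (x=0, y=0)
  D (down): blocked, stay at (x=0, y=0)
  D (down): blocked, stay at (x=0, y=0)
  R (right): (x=0, y=0) -> (x=1, y=0)
Final: (x=1, y=0)

Answer: Final position: (x=1, y=0)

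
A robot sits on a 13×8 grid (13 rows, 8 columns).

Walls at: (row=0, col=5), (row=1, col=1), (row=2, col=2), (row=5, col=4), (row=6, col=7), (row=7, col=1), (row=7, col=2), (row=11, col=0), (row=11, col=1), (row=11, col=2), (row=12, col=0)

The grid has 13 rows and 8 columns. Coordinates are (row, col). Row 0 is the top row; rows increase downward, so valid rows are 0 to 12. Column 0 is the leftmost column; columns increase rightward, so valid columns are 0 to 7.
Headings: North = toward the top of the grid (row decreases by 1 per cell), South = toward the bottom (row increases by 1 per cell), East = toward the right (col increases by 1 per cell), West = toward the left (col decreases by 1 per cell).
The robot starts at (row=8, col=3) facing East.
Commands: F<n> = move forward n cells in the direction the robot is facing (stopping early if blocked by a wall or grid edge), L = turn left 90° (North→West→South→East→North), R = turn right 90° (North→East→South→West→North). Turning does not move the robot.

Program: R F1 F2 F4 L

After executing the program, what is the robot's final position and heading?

Answer: Final position: (row=12, col=3), facing East

Derivation:
Start: (row=8, col=3), facing East
  R: turn right, now facing South
  F1: move forward 1, now at (row=9, col=3)
  F2: move forward 2, now at (row=11, col=3)
  F4: move forward 1/4 (blocked), now at (row=12, col=3)
  L: turn left, now facing East
Final: (row=12, col=3), facing East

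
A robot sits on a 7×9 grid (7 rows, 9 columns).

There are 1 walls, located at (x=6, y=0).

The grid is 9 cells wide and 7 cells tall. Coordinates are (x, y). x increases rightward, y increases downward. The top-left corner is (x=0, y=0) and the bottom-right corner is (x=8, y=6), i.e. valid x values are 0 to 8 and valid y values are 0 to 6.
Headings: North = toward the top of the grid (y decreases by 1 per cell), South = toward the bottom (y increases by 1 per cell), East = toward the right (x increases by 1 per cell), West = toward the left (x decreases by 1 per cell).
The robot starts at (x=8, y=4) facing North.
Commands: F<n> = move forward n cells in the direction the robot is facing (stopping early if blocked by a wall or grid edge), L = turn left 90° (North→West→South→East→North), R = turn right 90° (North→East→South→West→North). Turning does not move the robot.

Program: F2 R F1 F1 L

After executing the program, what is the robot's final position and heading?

Answer: Final position: (x=8, y=2), facing North

Derivation:
Start: (x=8, y=4), facing North
  F2: move forward 2, now at (x=8, y=2)
  R: turn right, now facing East
  F1: move forward 0/1 (blocked), now at (x=8, y=2)
  F1: move forward 0/1 (blocked), now at (x=8, y=2)
  L: turn left, now facing North
Final: (x=8, y=2), facing North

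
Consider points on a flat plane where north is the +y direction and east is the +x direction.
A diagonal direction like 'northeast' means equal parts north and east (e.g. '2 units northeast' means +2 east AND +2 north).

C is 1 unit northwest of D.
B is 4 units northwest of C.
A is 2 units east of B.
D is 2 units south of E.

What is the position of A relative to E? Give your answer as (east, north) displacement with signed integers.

Answer: A is at (east=-3, north=3) relative to E.

Derivation:
Place E at the origin (east=0, north=0).
  D is 2 units south of E: delta (east=+0, north=-2); D at (east=0, north=-2).
  C is 1 unit northwest of D: delta (east=-1, north=+1); C at (east=-1, north=-1).
  B is 4 units northwest of C: delta (east=-4, north=+4); B at (east=-5, north=3).
  A is 2 units east of B: delta (east=+2, north=+0); A at (east=-3, north=3).
Therefore A relative to E: (east=-3, north=3).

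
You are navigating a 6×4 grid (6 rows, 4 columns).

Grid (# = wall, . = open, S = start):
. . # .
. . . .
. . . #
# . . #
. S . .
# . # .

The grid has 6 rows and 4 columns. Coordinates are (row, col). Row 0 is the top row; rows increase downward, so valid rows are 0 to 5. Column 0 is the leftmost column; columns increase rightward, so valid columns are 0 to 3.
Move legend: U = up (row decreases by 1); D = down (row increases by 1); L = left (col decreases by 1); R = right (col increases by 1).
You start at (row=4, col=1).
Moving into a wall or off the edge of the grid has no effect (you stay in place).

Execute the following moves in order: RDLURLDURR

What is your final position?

Answer: Final position: (row=3, col=2)

Derivation:
Start: (row=4, col=1)
  R (right): (row=4, col=1) -> (row=4, col=2)
  D (down): blocked, stay at (row=4, col=2)
  L (left): (row=4, col=2) -> (row=4, col=1)
  U (up): (row=4, col=1) -> (row=3, col=1)
  R (right): (row=3, col=1) -> (row=3, col=2)
  L (left): (row=3, col=2) -> (row=3, col=1)
  D (down): (row=3, col=1) -> (row=4, col=1)
  U (up): (row=4, col=1) -> (row=3, col=1)
  R (right): (row=3, col=1) -> (row=3, col=2)
  R (right): blocked, stay at (row=3, col=2)
Final: (row=3, col=2)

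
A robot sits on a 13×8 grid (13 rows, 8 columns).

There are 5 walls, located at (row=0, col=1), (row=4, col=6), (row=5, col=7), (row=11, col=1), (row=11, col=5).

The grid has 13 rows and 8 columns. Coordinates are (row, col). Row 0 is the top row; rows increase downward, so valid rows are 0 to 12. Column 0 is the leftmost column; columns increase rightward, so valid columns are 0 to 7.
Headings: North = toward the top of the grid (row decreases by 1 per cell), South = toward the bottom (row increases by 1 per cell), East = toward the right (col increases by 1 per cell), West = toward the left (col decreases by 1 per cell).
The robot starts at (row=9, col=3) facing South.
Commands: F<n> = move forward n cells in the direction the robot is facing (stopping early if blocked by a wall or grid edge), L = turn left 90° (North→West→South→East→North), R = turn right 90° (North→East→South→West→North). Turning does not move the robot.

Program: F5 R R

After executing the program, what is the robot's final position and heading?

Start: (row=9, col=3), facing South
  F5: move forward 3/5 (blocked), now at (row=12, col=3)
  R: turn right, now facing West
  R: turn right, now facing North
Final: (row=12, col=3), facing North

Answer: Final position: (row=12, col=3), facing North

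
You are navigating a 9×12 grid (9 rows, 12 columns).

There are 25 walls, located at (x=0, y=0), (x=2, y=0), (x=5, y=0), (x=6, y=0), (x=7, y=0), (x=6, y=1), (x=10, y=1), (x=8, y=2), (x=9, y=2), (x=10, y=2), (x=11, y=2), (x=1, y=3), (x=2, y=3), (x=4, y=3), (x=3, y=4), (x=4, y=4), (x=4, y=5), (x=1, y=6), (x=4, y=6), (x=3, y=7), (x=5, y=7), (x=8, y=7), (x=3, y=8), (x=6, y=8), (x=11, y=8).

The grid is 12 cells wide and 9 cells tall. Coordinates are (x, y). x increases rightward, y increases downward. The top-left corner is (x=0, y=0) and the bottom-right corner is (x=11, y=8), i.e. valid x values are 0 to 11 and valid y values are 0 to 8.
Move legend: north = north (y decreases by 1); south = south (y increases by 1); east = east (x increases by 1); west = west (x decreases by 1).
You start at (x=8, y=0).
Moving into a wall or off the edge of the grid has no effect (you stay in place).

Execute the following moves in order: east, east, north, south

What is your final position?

Start: (x=8, y=0)
  east (east): (x=8, y=0) -> (x=9, y=0)
  east (east): (x=9, y=0) -> (x=10, y=0)
  north (north): blocked, stay at (x=10, y=0)
  south (south): blocked, stay at (x=10, y=0)
Final: (x=10, y=0)

Answer: Final position: (x=10, y=0)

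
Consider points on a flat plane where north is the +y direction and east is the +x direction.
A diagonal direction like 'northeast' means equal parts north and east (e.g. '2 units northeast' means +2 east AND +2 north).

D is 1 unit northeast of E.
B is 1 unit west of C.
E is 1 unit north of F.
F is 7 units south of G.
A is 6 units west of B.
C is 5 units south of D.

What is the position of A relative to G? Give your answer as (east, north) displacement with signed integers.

Place G at the origin (east=0, north=0).
  F is 7 units south of G: delta (east=+0, north=-7); F at (east=0, north=-7).
  E is 1 unit north of F: delta (east=+0, north=+1); E at (east=0, north=-6).
  D is 1 unit northeast of E: delta (east=+1, north=+1); D at (east=1, north=-5).
  C is 5 units south of D: delta (east=+0, north=-5); C at (east=1, north=-10).
  B is 1 unit west of C: delta (east=-1, north=+0); B at (east=0, north=-10).
  A is 6 units west of B: delta (east=-6, north=+0); A at (east=-6, north=-10).
Therefore A relative to G: (east=-6, north=-10).

Answer: A is at (east=-6, north=-10) relative to G.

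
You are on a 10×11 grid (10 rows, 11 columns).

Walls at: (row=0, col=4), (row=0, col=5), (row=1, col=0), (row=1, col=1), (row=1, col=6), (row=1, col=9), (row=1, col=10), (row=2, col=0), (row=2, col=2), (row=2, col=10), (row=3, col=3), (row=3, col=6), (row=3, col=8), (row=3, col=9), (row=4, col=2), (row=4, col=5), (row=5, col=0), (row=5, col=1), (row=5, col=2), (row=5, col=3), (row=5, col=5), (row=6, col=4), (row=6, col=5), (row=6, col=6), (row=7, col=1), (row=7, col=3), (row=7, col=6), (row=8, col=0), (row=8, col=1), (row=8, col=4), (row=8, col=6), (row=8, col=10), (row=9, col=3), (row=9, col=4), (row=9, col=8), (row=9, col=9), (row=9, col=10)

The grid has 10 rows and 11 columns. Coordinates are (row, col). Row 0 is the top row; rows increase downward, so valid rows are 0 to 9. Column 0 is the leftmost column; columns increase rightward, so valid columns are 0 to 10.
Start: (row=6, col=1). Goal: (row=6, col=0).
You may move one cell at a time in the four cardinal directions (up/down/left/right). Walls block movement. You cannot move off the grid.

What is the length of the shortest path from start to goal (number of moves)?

Answer: Shortest path length: 1

Derivation:
BFS from (row=6, col=1) until reaching (row=6, col=0):
  Distance 0: (row=6, col=1)
  Distance 1: (row=6, col=0), (row=6, col=2)  <- goal reached here
One shortest path (1 moves): (row=6, col=1) -> (row=6, col=0)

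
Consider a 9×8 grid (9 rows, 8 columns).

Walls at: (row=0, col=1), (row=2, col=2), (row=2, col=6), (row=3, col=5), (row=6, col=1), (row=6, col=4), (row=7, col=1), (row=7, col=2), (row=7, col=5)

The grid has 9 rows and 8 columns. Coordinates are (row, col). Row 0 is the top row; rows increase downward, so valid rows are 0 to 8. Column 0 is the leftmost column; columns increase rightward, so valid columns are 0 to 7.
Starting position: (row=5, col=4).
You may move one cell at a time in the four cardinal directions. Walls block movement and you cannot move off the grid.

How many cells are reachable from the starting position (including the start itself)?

BFS flood-fill from (row=5, col=4):
  Distance 0: (row=5, col=4)
  Distance 1: (row=4, col=4), (row=5, col=3), (row=5, col=5)
  Distance 2: (row=3, col=4), (row=4, col=3), (row=4, col=5), (row=5, col=2), (row=5, col=6), (row=6, col=3), (row=6, col=5)
  Distance 3: (row=2, col=4), (row=3, col=3), (row=4, col=2), (row=4, col=6), (row=5, col=1), (row=5, col=7), (row=6, col=2), (row=6, col=6), (row=7, col=3)
  Distance 4: (row=1, col=4), (row=2, col=3), (row=2, col=5), (row=3, col=2), (row=3, col=6), (row=4, col=1), (row=4, col=7), (row=5, col=0), (row=6, col=7), (row=7, col=4), (row=7, col=6), (row=8, col=3)
  Distance 5: (row=0, col=4), (row=1, col=3), (row=1, col=5), (row=3, col=1), (row=3, col=7), (row=4, col=0), (row=6, col=0), (row=7, col=7), (row=8, col=2), (row=8, col=4), (row=8, col=6)
  Distance 6: (row=0, col=3), (row=0, col=5), (row=1, col=2), (row=1, col=6), (row=2, col=1), (row=2, col=7), (row=3, col=0), (row=7, col=0), (row=8, col=1), (row=8, col=5), (row=8, col=7)
  Distance 7: (row=0, col=2), (row=0, col=6), (row=1, col=1), (row=1, col=7), (row=2, col=0), (row=8, col=0)
  Distance 8: (row=0, col=7), (row=1, col=0)
  Distance 9: (row=0, col=0)
Total reachable: 63 (grid has 63 open cells total)

Answer: Reachable cells: 63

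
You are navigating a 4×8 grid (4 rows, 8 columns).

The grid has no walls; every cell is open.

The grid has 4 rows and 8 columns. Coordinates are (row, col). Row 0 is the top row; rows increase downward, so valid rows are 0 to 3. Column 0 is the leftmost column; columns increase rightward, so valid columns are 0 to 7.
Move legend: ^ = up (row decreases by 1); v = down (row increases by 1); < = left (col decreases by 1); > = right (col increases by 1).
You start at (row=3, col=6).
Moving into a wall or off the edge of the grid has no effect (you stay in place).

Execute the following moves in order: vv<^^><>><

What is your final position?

Start: (row=3, col=6)
  v (down): blocked, stay at (row=3, col=6)
  v (down): blocked, stay at (row=3, col=6)
  < (left): (row=3, col=6) -> (row=3, col=5)
  ^ (up): (row=3, col=5) -> (row=2, col=5)
  ^ (up): (row=2, col=5) -> (row=1, col=5)
  > (right): (row=1, col=5) -> (row=1, col=6)
  < (left): (row=1, col=6) -> (row=1, col=5)
  > (right): (row=1, col=5) -> (row=1, col=6)
  > (right): (row=1, col=6) -> (row=1, col=7)
  < (left): (row=1, col=7) -> (row=1, col=6)
Final: (row=1, col=6)

Answer: Final position: (row=1, col=6)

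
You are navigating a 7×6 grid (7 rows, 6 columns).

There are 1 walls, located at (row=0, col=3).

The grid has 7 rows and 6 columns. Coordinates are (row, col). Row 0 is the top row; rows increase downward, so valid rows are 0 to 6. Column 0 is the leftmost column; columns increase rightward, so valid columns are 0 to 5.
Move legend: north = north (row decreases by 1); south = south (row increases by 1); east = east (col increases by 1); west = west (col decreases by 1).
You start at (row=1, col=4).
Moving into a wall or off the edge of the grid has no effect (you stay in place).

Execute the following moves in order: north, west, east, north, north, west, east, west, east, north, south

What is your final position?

Answer: Final position: (row=1, col=5)

Derivation:
Start: (row=1, col=4)
  north (north): (row=1, col=4) -> (row=0, col=4)
  west (west): blocked, stay at (row=0, col=4)
  east (east): (row=0, col=4) -> (row=0, col=5)
  north (north): blocked, stay at (row=0, col=5)
  north (north): blocked, stay at (row=0, col=5)
  west (west): (row=0, col=5) -> (row=0, col=4)
  east (east): (row=0, col=4) -> (row=0, col=5)
  west (west): (row=0, col=5) -> (row=0, col=4)
  east (east): (row=0, col=4) -> (row=0, col=5)
  north (north): blocked, stay at (row=0, col=5)
  south (south): (row=0, col=5) -> (row=1, col=5)
Final: (row=1, col=5)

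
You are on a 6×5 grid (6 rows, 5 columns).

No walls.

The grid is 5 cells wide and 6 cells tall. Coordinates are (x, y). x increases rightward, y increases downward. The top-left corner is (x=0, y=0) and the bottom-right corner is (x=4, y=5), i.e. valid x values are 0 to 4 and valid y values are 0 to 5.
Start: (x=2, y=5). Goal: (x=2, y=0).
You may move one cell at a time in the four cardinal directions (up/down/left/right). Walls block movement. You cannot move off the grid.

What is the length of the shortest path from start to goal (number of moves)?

Answer: Shortest path length: 5

Derivation:
BFS from (x=2, y=5) until reaching (x=2, y=0):
  Distance 0: (x=2, y=5)
  Distance 1: (x=2, y=4), (x=1, y=5), (x=3, y=5)
  Distance 2: (x=2, y=3), (x=1, y=4), (x=3, y=4), (x=0, y=5), (x=4, y=5)
  Distance 3: (x=2, y=2), (x=1, y=3), (x=3, y=3), (x=0, y=4), (x=4, y=4)
  Distance 4: (x=2, y=1), (x=1, y=2), (x=3, y=2), (x=0, y=3), (x=4, y=3)
  Distance 5: (x=2, y=0), (x=1, y=1), (x=3, y=1), (x=0, y=2), (x=4, y=2)  <- goal reached here
One shortest path (5 moves): (x=2, y=5) -> (x=2, y=4) -> (x=2, y=3) -> (x=2, y=2) -> (x=2, y=1) -> (x=2, y=0)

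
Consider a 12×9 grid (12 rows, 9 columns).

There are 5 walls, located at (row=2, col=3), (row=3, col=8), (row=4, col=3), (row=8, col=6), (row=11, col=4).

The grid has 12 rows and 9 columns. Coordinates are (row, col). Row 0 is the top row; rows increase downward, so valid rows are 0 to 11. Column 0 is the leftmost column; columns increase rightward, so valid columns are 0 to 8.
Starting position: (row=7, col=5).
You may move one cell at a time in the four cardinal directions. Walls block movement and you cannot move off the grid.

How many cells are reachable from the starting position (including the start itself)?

BFS flood-fill from (row=7, col=5):
  Distance 0: (row=7, col=5)
  Distance 1: (row=6, col=5), (row=7, col=4), (row=7, col=6), (row=8, col=5)
  Distance 2: (row=5, col=5), (row=6, col=4), (row=6, col=6), (row=7, col=3), (row=7, col=7), (row=8, col=4), (row=9, col=5)
  Distance 3: (row=4, col=5), (row=5, col=4), (row=5, col=6), (row=6, col=3), (row=6, col=7), (row=7, col=2), (row=7, col=8), (row=8, col=3), (row=8, col=7), (row=9, col=4), (row=9, col=6), (row=10, col=5)
  Distance 4: (row=3, col=5), (row=4, col=4), (row=4, col=6), (row=5, col=3), (row=5, col=7), (row=6, col=2), (row=6, col=8), (row=7, col=1), (row=8, col=2), (row=8, col=8), (row=9, col=3), (row=9, col=7), (row=10, col=4), (row=10, col=6), (row=11, col=5)
  Distance 5: (row=2, col=5), (row=3, col=4), (row=3, col=6), (row=4, col=7), (row=5, col=2), (row=5, col=8), (row=6, col=1), (row=7, col=0), (row=8, col=1), (row=9, col=2), (row=9, col=8), (row=10, col=3), (row=10, col=7), (row=11, col=6)
  Distance 6: (row=1, col=5), (row=2, col=4), (row=2, col=6), (row=3, col=3), (row=3, col=7), (row=4, col=2), (row=4, col=8), (row=5, col=1), (row=6, col=0), (row=8, col=0), (row=9, col=1), (row=10, col=2), (row=10, col=8), (row=11, col=3), (row=11, col=7)
  Distance 7: (row=0, col=5), (row=1, col=4), (row=1, col=6), (row=2, col=7), (row=3, col=2), (row=4, col=1), (row=5, col=0), (row=9, col=0), (row=10, col=1), (row=11, col=2), (row=11, col=8)
  Distance 8: (row=0, col=4), (row=0, col=6), (row=1, col=3), (row=1, col=7), (row=2, col=2), (row=2, col=8), (row=3, col=1), (row=4, col=0), (row=10, col=0), (row=11, col=1)
  Distance 9: (row=0, col=3), (row=0, col=7), (row=1, col=2), (row=1, col=8), (row=2, col=1), (row=3, col=0), (row=11, col=0)
  Distance 10: (row=0, col=2), (row=0, col=8), (row=1, col=1), (row=2, col=0)
  Distance 11: (row=0, col=1), (row=1, col=0)
  Distance 12: (row=0, col=0)
Total reachable: 103 (grid has 103 open cells total)

Answer: Reachable cells: 103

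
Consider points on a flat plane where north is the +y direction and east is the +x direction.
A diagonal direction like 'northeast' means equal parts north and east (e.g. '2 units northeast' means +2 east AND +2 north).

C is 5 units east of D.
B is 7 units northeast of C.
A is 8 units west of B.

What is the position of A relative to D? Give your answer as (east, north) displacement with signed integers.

Place D at the origin (east=0, north=0).
  C is 5 units east of D: delta (east=+5, north=+0); C at (east=5, north=0).
  B is 7 units northeast of C: delta (east=+7, north=+7); B at (east=12, north=7).
  A is 8 units west of B: delta (east=-8, north=+0); A at (east=4, north=7).
Therefore A relative to D: (east=4, north=7).

Answer: A is at (east=4, north=7) relative to D.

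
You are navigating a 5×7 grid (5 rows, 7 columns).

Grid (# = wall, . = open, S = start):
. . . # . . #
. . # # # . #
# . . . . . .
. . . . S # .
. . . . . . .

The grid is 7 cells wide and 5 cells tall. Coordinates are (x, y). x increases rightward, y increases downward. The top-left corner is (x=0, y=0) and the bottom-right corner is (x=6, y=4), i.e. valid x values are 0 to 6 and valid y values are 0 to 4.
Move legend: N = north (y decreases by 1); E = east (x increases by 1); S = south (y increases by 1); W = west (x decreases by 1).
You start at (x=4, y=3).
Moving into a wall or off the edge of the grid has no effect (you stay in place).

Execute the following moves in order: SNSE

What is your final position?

Answer: Final position: (x=5, y=4)

Derivation:
Start: (x=4, y=3)
  S (south): (x=4, y=3) -> (x=4, y=4)
  N (north): (x=4, y=4) -> (x=4, y=3)
  S (south): (x=4, y=3) -> (x=4, y=4)
  E (east): (x=4, y=4) -> (x=5, y=4)
Final: (x=5, y=4)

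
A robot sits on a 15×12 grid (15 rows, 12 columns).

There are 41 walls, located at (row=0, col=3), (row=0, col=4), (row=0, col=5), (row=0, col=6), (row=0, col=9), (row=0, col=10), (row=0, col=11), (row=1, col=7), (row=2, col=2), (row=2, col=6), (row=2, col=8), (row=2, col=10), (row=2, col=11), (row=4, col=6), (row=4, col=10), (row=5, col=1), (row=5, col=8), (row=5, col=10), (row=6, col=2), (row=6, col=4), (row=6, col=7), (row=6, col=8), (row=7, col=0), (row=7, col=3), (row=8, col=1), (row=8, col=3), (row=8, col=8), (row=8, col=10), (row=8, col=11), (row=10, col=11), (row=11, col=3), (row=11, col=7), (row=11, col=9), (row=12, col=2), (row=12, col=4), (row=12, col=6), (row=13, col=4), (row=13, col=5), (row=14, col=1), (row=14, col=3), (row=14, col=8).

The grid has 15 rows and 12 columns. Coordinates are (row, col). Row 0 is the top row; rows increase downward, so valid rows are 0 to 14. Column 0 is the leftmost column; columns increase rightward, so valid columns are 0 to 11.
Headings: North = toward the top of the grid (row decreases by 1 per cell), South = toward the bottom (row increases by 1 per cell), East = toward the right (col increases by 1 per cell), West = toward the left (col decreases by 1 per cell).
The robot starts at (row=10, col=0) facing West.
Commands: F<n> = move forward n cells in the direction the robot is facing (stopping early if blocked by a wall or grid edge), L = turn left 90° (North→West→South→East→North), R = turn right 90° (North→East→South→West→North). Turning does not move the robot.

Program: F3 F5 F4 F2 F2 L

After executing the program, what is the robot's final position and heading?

Start: (row=10, col=0), facing West
  F3: move forward 0/3 (blocked), now at (row=10, col=0)
  F5: move forward 0/5 (blocked), now at (row=10, col=0)
  F4: move forward 0/4 (blocked), now at (row=10, col=0)
  F2: move forward 0/2 (blocked), now at (row=10, col=0)
  F2: move forward 0/2 (blocked), now at (row=10, col=0)
  L: turn left, now facing South
Final: (row=10, col=0), facing South

Answer: Final position: (row=10, col=0), facing South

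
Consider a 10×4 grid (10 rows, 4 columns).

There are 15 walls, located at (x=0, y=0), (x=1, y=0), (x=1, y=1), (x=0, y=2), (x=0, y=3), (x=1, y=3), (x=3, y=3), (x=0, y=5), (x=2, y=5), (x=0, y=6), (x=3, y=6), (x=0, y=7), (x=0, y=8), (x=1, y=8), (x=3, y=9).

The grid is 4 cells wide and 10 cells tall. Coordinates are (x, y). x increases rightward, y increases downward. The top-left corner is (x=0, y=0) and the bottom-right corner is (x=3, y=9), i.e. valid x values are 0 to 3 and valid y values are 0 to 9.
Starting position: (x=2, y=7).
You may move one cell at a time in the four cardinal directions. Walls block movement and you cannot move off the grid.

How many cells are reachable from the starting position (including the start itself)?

Answer: Reachable cells: 24

Derivation:
BFS flood-fill from (x=2, y=7):
  Distance 0: (x=2, y=7)
  Distance 1: (x=2, y=6), (x=1, y=7), (x=3, y=7), (x=2, y=8)
  Distance 2: (x=1, y=6), (x=3, y=8), (x=2, y=9)
  Distance 3: (x=1, y=5), (x=1, y=9)
  Distance 4: (x=1, y=4), (x=0, y=9)
  Distance 5: (x=0, y=4), (x=2, y=4)
  Distance 6: (x=2, y=3), (x=3, y=4)
  Distance 7: (x=2, y=2), (x=3, y=5)
  Distance 8: (x=2, y=1), (x=1, y=2), (x=3, y=2)
  Distance 9: (x=2, y=0), (x=3, y=1)
  Distance 10: (x=3, y=0)
Total reachable: 24 (grid has 25 open cells total)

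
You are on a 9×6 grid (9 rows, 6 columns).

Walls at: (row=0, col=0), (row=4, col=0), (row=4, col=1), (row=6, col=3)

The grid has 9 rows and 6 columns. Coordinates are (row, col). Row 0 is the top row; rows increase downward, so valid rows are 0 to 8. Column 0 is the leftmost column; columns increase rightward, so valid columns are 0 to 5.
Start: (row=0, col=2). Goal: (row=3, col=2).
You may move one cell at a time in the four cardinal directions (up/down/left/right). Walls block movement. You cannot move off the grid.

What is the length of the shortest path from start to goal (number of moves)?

BFS from (row=0, col=2) until reaching (row=3, col=2):
  Distance 0: (row=0, col=2)
  Distance 1: (row=0, col=1), (row=0, col=3), (row=1, col=2)
  Distance 2: (row=0, col=4), (row=1, col=1), (row=1, col=3), (row=2, col=2)
  Distance 3: (row=0, col=5), (row=1, col=0), (row=1, col=4), (row=2, col=1), (row=2, col=3), (row=3, col=2)  <- goal reached here
One shortest path (3 moves): (row=0, col=2) -> (row=1, col=2) -> (row=2, col=2) -> (row=3, col=2)

Answer: Shortest path length: 3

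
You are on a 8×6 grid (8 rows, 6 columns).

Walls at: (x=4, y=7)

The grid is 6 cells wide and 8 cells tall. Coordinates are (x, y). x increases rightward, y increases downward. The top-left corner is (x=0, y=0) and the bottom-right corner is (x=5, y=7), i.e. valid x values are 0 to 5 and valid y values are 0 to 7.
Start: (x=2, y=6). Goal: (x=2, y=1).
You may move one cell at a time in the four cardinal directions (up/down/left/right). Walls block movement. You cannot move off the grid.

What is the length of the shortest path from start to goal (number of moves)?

Answer: Shortest path length: 5

Derivation:
BFS from (x=2, y=6) until reaching (x=2, y=1):
  Distance 0: (x=2, y=6)
  Distance 1: (x=2, y=5), (x=1, y=6), (x=3, y=6), (x=2, y=7)
  Distance 2: (x=2, y=4), (x=1, y=5), (x=3, y=5), (x=0, y=6), (x=4, y=6), (x=1, y=7), (x=3, y=7)
  Distance 3: (x=2, y=3), (x=1, y=4), (x=3, y=4), (x=0, y=5), (x=4, y=5), (x=5, y=6), (x=0, y=7)
  Distance 4: (x=2, y=2), (x=1, y=3), (x=3, y=3), (x=0, y=4), (x=4, y=4), (x=5, y=5), (x=5, y=7)
  Distance 5: (x=2, y=1), (x=1, y=2), (x=3, y=2), (x=0, y=3), (x=4, y=3), (x=5, y=4)  <- goal reached here
One shortest path (5 moves): (x=2, y=6) -> (x=2, y=5) -> (x=2, y=4) -> (x=2, y=3) -> (x=2, y=2) -> (x=2, y=1)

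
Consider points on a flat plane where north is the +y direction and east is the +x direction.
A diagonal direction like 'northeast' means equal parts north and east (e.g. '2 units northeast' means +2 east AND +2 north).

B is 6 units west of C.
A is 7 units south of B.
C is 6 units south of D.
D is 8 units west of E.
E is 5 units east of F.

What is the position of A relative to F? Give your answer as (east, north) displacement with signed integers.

Place F at the origin (east=0, north=0).
  E is 5 units east of F: delta (east=+5, north=+0); E at (east=5, north=0).
  D is 8 units west of E: delta (east=-8, north=+0); D at (east=-3, north=0).
  C is 6 units south of D: delta (east=+0, north=-6); C at (east=-3, north=-6).
  B is 6 units west of C: delta (east=-6, north=+0); B at (east=-9, north=-6).
  A is 7 units south of B: delta (east=+0, north=-7); A at (east=-9, north=-13).
Therefore A relative to F: (east=-9, north=-13).

Answer: A is at (east=-9, north=-13) relative to F.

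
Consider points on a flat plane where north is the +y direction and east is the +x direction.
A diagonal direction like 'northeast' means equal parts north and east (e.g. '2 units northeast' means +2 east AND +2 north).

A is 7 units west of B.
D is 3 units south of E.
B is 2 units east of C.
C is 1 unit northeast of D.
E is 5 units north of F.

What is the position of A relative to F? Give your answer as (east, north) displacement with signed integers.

Answer: A is at (east=-4, north=3) relative to F.

Derivation:
Place F at the origin (east=0, north=0).
  E is 5 units north of F: delta (east=+0, north=+5); E at (east=0, north=5).
  D is 3 units south of E: delta (east=+0, north=-3); D at (east=0, north=2).
  C is 1 unit northeast of D: delta (east=+1, north=+1); C at (east=1, north=3).
  B is 2 units east of C: delta (east=+2, north=+0); B at (east=3, north=3).
  A is 7 units west of B: delta (east=-7, north=+0); A at (east=-4, north=3).
Therefore A relative to F: (east=-4, north=3).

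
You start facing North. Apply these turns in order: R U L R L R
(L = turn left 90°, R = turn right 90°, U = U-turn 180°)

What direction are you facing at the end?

Answer: Final heading: West

Derivation:
Start: North
  R (right (90° clockwise)) -> East
  U (U-turn (180°)) -> West
  L (left (90° counter-clockwise)) -> South
  R (right (90° clockwise)) -> West
  L (left (90° counter-clockwise)) -> South
  R (right (90° clockwise)) -> West
Final: West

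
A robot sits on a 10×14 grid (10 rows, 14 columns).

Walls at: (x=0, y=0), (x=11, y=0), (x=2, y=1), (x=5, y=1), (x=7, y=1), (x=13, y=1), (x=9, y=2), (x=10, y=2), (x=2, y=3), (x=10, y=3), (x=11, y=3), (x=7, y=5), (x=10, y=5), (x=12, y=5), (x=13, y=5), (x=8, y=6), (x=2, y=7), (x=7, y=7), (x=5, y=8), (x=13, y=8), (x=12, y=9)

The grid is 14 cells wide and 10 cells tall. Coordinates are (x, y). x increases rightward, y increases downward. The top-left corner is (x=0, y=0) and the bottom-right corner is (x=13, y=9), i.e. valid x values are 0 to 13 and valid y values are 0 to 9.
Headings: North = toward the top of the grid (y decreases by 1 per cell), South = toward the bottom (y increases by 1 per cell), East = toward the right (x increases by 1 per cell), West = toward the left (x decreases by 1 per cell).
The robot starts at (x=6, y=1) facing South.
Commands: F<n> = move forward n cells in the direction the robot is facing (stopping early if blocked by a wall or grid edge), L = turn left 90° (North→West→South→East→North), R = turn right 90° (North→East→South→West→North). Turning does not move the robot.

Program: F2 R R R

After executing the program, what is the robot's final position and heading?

Answer: Final position: (x=6, y=3), facing East

Derivation:
Start: (x=6, y=1), facing South
  F2: move forward 2, now at (x=6, y=3)
  R: turn right, now facing West
  R: turn right, now facing North
  R: turn right, now facing East
Final: (x=6, y=3), facing East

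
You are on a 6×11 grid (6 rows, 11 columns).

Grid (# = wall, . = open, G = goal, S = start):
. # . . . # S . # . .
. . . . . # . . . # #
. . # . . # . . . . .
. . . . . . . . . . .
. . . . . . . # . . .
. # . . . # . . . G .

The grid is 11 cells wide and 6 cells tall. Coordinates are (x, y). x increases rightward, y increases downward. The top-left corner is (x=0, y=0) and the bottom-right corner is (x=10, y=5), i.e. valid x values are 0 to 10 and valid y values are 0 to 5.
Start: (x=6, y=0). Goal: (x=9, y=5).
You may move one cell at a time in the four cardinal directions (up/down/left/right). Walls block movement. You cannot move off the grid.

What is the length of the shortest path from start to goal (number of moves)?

BFS from (x=6, y=0) until reaching (x=9, y=5):
  Distance 0: (x=6, y=0)
  Distance 1: (x=7, y=0), (x=6, y=1)
  Distance 2: (x=7, y=1), (x=6, y=2)
  Distance 3: (x=8, y=1), (x=7, y=2), (x=6, y=3)
  Distance 4: (x=8, y=2), (x=5, y=3), (x=7, y=3), (x=6, y=4)
  Distance 5: (x=9, y=2), (x=4, y=3), (x=8, y=3), (x=5, y=4), (x=6, y=5)
  Distance 6: (x=4, y=2), (x=10, y=2), (x=3, y=3), (x=9, y=3), (x=4, y=4), (x=8, y=4), (x=7, y=5)
  Distance 7: (x=4, y=1), (x=3, y=2), (x=2, y=3), (x=10, y=3), (x=3, y=4), (x=9, y=4), (x=4, y=5), (x=8, y=5)
  Distance 8: (x=4, y=0), (x=3, y=1), (x=1, y=3), (x=2, y=4), (x=10, y=4), (x=3, y=5), (x=9, y=5)  <- goal reached here
One shortest path (8 moves): (x=6, y=0) -> (x=7, y=0) -> (x=7, y=1) -> (x=8, y=1) -> (x=8, y=2) -> (x=9, y=2) -> (x=9, y=3) -> (x=9, y=4) -> (x=9, y=5)

Answer: Shortest path length: 8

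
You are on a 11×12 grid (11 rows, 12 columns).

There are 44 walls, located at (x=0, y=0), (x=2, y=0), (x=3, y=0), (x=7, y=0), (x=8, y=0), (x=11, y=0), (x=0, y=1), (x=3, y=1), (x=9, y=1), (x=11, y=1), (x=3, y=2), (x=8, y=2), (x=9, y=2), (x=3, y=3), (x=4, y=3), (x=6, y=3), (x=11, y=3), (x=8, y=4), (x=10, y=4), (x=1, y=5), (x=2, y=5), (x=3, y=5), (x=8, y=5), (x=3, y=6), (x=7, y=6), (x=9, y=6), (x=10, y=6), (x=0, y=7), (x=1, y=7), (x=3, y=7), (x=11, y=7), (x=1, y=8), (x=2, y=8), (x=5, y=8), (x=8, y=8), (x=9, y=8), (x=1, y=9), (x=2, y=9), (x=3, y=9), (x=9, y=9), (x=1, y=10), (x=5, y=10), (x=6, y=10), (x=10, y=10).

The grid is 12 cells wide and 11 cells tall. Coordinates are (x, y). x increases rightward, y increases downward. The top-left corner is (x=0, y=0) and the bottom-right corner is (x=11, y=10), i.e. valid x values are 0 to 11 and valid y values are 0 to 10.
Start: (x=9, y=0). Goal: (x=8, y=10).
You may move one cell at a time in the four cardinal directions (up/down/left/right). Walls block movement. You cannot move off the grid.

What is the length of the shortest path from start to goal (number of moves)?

Answer: Shortest path length: 17

Derivation:
BFS from (x=9, y=0) until reaching (x=8, y=10):
  Distance 0: (x=9, y=0)
  Distance 1: (x=10, y=0)
  Distance 2: (x=10, y=1)
  Distance 3: (x=10, y=2)
  Distance 4: (x=11, y=2), (x=10, y=3)
  Distance 5: (x=9, y=3)
  Distance 6: (x=8, y=3), (x=9, y=4)
  Distance 7: (x=7, y=3), (x=9, y=5)
  Distance 8: (x=7, y=2), (x=7, y=4), (x=10, y=5)
  Distance 9: (x=7, y=1), (x=6, y=2), (x=6, y=4), (x=7, y=5), (x=11, y=5)
  Distance 10: (x=6, y=1), (x=8, y=1), (x=5, y=2), (x=5, y=4), (x=11, y=4), (x=6, y=5), (x=11, y=6)
  Distance 11: (x=6, y=0), (x=5, y=1), (x=4, y=2), (x=5, y=3), (x=4, y=4), (x=5, y=5), (x=6, y=6)
  Distance 12: (x=5, y=0), (x=4, y=1), (x=3, y=4), (x=4, y=5), (x=5, y=6), (x=6, y=7)
  Distance 13: (x=4, y=0), (x=2, y=4), (x=4, y=6), (x=5, y=7), (x=7, y=7), (x=6, y=8)
  Distance 14: (x=2, y=3), (x=1, y=4), (x=4, y=7), (x=8, y=7), (x=7, y=8), (x=6, y=9)
  Distance 15: (x=2, y=2), (x=1, y=3), (x=0, y=4), (x=8, y=6), (x=9, y=7), (x=4, y=8), (x=5, y=9), (x=7, y=9)
  Distance 16: (x=2, y=1), (x=1, y=2), (x=0, y=3), (x=0, y=5), (x=10, y=7), (x=3, y=8), (x=4, y=9), (x=8, y=9), (x=7, y=10)
  Distance 17: (x=1, y=1), (x=0, y=2), (x=0, y=6), (x=10, y=8), (x=4, y=10), (x=8, y=10)  <- goal reached here
One shortest path (17 moves): (x=9, y=0) -> (x=10, y=0) -> (x=10, y=1) -> (x=10, y=2) -> (x=10, y=3) -> (x=9, y=3) -> (x=8, y=3) -> (x=7, y=3) -> (x=7, y=4) -> (x=6, y=4) -> (x=6, y=5) -> (x=6, y=6) -> (x=6, y=7) -> (x=7, y=7) -> (x=7, y=8) -> (x=7, y=9) -> (x=8, y=9) -> (x=8, y=10)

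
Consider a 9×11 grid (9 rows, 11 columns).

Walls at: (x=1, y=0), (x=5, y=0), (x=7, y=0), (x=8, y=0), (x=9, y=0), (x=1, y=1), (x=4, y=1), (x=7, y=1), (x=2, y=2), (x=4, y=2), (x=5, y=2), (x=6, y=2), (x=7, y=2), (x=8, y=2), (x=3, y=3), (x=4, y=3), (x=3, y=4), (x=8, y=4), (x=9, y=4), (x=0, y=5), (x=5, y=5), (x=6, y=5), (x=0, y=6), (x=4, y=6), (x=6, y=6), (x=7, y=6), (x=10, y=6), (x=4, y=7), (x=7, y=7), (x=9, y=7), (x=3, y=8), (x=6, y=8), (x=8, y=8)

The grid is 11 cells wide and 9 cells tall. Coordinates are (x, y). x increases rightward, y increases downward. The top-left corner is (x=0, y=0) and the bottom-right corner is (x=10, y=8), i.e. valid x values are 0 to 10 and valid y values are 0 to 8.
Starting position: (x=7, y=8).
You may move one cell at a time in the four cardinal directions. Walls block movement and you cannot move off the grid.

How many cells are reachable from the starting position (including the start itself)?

Answer: Reachable cells: 1

Derivation:
BFS flood-fill from (x=7, y=8):
  Distance 0: (x=7, y=8)
Total reachable: 1 (grid has 66 open cells total)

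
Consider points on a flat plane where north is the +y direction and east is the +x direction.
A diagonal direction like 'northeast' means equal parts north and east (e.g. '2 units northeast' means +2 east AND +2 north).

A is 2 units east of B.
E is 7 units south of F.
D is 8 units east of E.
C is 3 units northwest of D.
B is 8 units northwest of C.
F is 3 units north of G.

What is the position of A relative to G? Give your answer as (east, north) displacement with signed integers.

Answer: A is at (east=-1, north=7) relative to G.

Derivation:
Place G at the origin (east=0, north=0).
  F is 3 units north of G: delta (east=+0, north=+3); F at (east=0, north=3).
  E is 7 units south of F: delta (east=+0, north=-7); E at (east=0, north=-4).
  D is 8 units east of E: delta (east=+8, north=+0); D at (east=8, north=-4).
  C is 3 units northwest of D: delta (east=-3, north=+3); C at (east=5, north=-1).
  B is 8 units northwest of C: delta (east=-8, north=+8); B at (east=-3, north=7).
  A is 2 units east of B: delta (east=+2, north=+0); A at (east=-1, north=7).
Therefore A relative to G: (east=-1, north=7).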